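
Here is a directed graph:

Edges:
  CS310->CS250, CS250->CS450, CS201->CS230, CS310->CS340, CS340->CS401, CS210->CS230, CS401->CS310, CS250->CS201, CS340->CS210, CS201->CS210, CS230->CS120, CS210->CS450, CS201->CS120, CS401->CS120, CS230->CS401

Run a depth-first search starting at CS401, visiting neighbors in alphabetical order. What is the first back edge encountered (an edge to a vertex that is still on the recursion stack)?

CS230→CS401

DFS from CS401 (visiting neighbors in alphabetical order); mark gray on enter, black on exit:
CS401 gray
  CS120 gray
  CS120 black
  CS310 gray
    CS250 gray
      CS201 gray
        CS201→CS120: CS120 black — skip
        CS210 gray
          CS230 gray
            CS230→CS120: CS120 black — skip
            CS230→CS401: CS401 is gray → back edge
First back edge: CS230 → CS401.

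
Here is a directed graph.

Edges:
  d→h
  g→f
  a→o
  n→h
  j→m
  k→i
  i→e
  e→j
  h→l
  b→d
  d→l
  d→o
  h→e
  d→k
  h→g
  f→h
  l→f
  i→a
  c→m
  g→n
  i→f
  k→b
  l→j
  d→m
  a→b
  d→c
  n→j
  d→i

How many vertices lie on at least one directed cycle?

10

A vertex is on a directed cycle iff it belongs to a strongly connected component of size ≥ 2 (or has a self-loop).
The vertices on cycles are {a, b, d, f, g, h, i, k, l, n} — 10 in total.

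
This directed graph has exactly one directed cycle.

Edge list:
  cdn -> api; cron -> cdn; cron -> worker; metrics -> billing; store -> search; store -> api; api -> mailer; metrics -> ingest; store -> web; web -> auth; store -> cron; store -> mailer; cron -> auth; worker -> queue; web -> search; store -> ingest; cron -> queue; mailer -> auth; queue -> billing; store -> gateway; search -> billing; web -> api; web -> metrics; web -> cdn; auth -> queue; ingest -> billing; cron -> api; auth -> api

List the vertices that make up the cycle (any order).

api, auth, mailer

DFS with gray/black marking from mailer:
mailer gray
  auth gray
    api gray
      api→mailer: mailer is gray → back edge
Back edge closes the cycle mailer → auth → api → mailer; its vertices are {api, auth, mailer}.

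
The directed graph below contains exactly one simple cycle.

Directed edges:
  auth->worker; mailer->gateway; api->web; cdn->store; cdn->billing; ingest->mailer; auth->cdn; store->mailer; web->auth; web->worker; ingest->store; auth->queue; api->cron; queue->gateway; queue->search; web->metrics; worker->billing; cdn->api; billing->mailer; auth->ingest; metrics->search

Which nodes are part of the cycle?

DFS with gray/black marking from web:
web gray
  worker gray
    billing gray
      mailer gray
        gateway gray
        gateway black
      mailer black
    billing black
  worker black
  metrics gray
    search gray
    search black
  metrics black
  auth gray
    ingest gray
      ingest→mailer: mailer black — skip
      store gray
        store→mailer: mailer black — skip
      store black
    ingest black
    auth→worker: worker black — skip
    cdn gray
      api gray
        api→web: web is gray → back edge
Back edge closes the cycle web → auth → cdn → api → web; its vertices are {api, cdn, web, auth}.

api, cdn, web, auth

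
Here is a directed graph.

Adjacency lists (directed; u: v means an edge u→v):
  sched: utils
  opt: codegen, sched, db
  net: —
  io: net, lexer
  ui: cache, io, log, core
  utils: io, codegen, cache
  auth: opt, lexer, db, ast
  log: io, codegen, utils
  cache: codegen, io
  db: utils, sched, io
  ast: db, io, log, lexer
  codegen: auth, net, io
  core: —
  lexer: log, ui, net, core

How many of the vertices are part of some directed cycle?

12

A vertex is on a directed cycle iff it belongs to a strongly connected component of size ≥ 2 (or has a self-loop).
The vertices on cycles are {db, io, ui, ast, log, opt, auth, cache, lexer, sched, utils, codegen} — 12 in total.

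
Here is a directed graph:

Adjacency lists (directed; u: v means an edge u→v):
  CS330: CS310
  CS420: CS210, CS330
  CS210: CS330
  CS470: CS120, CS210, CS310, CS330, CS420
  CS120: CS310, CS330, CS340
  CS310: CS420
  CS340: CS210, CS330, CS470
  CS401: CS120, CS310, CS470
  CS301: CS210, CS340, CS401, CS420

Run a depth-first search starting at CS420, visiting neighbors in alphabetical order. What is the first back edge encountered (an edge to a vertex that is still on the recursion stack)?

CS310→CS420

DFS from CS420 (visiting neighbors in alphabetical order); mark gray on enter, black on exit:
CS420 gray
  CS210 gray
    CS330 gray
      CS310 gray
        CS310→CS420: CS420 is gray → back edge
First back edge: CS310 → CS420.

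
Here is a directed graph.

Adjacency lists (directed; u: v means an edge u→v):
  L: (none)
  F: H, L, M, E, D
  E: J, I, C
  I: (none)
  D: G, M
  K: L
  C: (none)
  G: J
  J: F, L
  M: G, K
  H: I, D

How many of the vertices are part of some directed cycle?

A vertex is on a directed cycle iff it belongs to a strongly connected component of size ≥ 2 (or has a self-loop).
The vertices on cycles are {D, E, F, G, H, J, M} — 7 in total.

7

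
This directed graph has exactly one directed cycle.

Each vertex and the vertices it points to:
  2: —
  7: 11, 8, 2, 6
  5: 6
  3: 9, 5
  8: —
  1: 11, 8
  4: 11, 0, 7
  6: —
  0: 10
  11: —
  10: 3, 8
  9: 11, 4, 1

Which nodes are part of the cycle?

0, 3, 4, 9, 10

DFS with gray/black marking from 4:
4 gray
  11 gray
  11 black
  0 gray
    10 gray
      3 gray
        9 gray
          9→11: 11 black — skip
          9→4: 4 is gray → back edge
Back edge closes the cycle 4 → 0 → 10 → 3 → 9 → 4; its vertices are {0, 3, 4, 9, 10}.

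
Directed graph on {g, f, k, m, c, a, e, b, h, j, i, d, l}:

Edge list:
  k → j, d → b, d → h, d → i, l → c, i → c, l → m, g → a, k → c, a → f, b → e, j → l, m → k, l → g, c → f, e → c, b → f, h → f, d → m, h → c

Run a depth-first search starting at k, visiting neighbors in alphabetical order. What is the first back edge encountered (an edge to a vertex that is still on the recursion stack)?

DFS from k (visiting neighbors in alphabetical order); mark gray on enter, black on exit:
k gray
  c gray
    f gray
    f black
  c black
  j gray
    l gray
      l→c: c black — skip
      g gray
        a gray
          a→f: f black — skip
        a black
      g black
      m gray
        m→k: k is gray → back edge
First back edge: m → k.

m→k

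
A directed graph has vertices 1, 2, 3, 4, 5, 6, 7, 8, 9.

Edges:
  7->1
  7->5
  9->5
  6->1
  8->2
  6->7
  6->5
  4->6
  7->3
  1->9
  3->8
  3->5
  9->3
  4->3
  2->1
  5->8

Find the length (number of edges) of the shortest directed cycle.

For each vertex v, BFS finds the shortest path from v back to v.
The shortest such closed walk is 1 → 9 → 5 → 8 → 2 → 1, length 5.

5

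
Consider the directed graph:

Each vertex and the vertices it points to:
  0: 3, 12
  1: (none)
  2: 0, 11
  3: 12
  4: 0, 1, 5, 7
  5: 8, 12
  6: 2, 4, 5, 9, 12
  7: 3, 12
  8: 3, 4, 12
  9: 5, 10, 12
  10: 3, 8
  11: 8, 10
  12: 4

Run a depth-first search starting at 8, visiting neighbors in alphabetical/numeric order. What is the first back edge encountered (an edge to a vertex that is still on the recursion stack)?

DFS from 8 (visiting neighbors in alphabetical/numeric order); mark gray on enter, black on exit:
8 gray
  3 gray
    12 gray
      4 gray
        0 gray
          0→3: 3 is gray → back edge
First back edge: 0 → 3.

0->3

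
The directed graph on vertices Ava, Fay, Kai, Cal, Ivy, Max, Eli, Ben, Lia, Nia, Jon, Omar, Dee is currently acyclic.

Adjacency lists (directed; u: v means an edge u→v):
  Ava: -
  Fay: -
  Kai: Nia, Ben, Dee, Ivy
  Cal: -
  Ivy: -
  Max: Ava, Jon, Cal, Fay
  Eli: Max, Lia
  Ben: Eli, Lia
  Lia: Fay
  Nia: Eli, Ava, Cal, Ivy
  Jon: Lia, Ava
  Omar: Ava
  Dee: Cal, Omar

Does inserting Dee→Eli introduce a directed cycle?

Adding Dee→Eli creates a cycle iff Eli can already reach Dee.
Explore from Eli: no path reaches Dee. The graph stays acyclic.

No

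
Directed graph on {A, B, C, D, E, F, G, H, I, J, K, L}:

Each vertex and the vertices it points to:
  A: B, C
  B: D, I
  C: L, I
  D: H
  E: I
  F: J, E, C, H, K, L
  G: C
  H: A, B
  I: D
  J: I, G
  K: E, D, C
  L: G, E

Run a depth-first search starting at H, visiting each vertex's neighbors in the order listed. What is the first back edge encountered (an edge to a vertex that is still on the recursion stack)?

D->H

DFS from H (visiting each vertex's neighbors in the order listed); mark gray on enter, black on exit:
H gray
  A gray
    B gray
      D gray
        D→H: H is gray → back edge
First back edge: D → H.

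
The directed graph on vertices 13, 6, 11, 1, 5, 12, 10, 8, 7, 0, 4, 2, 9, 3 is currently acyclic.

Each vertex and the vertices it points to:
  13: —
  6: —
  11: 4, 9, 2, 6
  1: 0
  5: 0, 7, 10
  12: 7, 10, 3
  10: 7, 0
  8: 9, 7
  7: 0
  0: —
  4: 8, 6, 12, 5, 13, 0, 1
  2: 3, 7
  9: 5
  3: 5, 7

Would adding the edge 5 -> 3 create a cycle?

Yes

Adding 5→3 creates a cycle iff 3 can already reach 5.
Path from 3: 3 → 5.
So 3 → … → 5 → 3 is a cycle.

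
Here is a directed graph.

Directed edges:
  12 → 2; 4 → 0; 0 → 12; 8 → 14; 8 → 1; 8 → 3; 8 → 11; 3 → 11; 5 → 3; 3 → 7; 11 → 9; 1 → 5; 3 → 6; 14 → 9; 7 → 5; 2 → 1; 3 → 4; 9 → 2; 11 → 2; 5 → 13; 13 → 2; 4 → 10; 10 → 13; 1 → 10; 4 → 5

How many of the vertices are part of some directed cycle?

A vertex is on a directed cycle iff it belongs to a strongly connected component of size ≥ 2 (or has a self-loop).
The vertices on cycles are {0, 1, 2, 3, 4, 5, 7, 9, 10, 11, 12, 13} — 12 in total.

12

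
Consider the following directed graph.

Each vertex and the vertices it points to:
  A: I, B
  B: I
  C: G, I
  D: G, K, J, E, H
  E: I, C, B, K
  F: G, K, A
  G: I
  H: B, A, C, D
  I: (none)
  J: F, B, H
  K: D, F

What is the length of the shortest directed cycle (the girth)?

For each vertex v, BFS finds the shortest path from v back to v.
The shortest such closed walk is D → K → D, length 2.

2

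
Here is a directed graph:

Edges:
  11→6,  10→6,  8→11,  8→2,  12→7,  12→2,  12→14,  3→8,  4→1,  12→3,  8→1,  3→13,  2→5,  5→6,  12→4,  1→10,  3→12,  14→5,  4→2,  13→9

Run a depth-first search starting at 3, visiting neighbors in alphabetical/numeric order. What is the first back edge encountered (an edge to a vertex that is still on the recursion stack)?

12→3

DFS from 3 (visiting neighbors in alphabetical/numeric order); mark gray on enter, black on exit:
3 gray
  8 gray
    1 gray
      10 gray
        6 gray
        6 black
      10 black
    1 black
    2 gray
      5 gray
        5→6: 6 black — skip
      5 black
    2 black
    11 gray
      11→6: 6 black — skip
    11 black
  8 black
  12 gray
    12→2: 2 black — skip
    12→3: 3 is gray → back edge
First back edge: 12 → 3.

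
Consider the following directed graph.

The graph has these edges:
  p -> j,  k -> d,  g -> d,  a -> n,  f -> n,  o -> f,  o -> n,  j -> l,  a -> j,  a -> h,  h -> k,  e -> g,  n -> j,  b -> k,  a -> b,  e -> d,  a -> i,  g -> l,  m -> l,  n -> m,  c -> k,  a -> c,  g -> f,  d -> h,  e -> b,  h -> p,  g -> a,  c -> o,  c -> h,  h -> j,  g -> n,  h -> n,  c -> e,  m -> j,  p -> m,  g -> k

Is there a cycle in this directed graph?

DFS with white/gray/black marking, starting from p:
p gray
  j gray
    l gray
    l black
  j black
  m gray
    m→l: l black — skip
    m→j: j black — skip
  m black
p black
a gray
  b gray
    k gray
      d gray
        h gray
          h→j: j black — skip
          n gray
            n→j: j black — skip
            n→m: m black — skip
          n black
          h→p: p black — skip
          h→k: k is gray → back edge
Back edge found, so a cycle exists: k → d → h → k.

Yes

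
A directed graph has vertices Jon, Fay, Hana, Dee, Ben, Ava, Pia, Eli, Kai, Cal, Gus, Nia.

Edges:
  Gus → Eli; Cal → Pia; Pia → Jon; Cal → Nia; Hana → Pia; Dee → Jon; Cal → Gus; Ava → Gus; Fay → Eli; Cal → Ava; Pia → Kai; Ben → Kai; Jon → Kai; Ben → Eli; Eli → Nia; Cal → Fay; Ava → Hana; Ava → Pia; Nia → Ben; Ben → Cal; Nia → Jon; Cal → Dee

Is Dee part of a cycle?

No

Dee lies on a cycle iff there is a path from Dee back to itself.
Exploring from Dee, it never reaches itself; equivalently, its strongly connected component is a singleton.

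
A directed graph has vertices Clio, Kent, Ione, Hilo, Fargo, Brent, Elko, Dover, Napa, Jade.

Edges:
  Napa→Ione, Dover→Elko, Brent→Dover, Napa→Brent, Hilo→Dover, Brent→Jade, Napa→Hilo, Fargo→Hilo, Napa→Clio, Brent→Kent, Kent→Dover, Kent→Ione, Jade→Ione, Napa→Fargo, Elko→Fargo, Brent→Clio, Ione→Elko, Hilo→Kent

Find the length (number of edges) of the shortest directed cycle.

For each vertex v, BFS finds the shortest path from v back to v.
The shortest such closed walk is Fargo → Hilo → Dover → Elko → Fargo, length 4.

4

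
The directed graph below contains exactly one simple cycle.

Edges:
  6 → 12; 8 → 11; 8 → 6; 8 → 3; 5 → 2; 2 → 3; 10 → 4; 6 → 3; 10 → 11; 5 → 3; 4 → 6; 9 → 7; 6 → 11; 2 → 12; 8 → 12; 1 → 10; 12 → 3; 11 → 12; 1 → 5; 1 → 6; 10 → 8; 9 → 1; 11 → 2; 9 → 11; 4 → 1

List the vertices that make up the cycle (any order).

DFS with gray/black marking from 1:
1 gray
  5 gray
    2 gray
      3 gray
      3 black
      12 gray
        12→3: 3 black — skip
      12 black
    2 black
    5→3: 3 black — skip
  5 black
  10 gray
    11 gray
      11→2: 2 black — skip
      11→12: 12 black — skip
    11 black
    8 gray
      8→11: 11 black — skip
      8→12: 12 black — skip
      8→3: 3 black — skip
      6 gray
        6→11: 11 black — skip
        6→12: 12 black — skip
        6→3: 3 black — skip
      6 black
    8 black
    4 gray
      4→6: 6 black — skip
      4→1: 1 is gray → back edge
Back edge closes the cycle 1 → 10 → 4 → 1; its vertices are {1, 4, 10}.

1, 4, 10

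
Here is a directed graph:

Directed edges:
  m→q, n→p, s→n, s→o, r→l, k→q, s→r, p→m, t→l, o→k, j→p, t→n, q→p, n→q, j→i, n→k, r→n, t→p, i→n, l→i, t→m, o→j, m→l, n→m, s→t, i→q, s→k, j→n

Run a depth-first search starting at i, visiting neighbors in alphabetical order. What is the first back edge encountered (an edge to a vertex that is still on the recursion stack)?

l→i

DFS from i (visiting neighbors in alphabetical order); mark gray on enter, black on exit:
i gray
  n gray
    k gray
      q gray
        p gray
          m gray
            l gray
              l→i: i is gray → back edge
First back edge: l → i.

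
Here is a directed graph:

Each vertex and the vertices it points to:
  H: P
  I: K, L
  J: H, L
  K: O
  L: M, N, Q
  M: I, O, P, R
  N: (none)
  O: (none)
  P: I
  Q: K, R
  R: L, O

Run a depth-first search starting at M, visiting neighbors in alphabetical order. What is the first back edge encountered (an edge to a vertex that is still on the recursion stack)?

DFS from M (visiting neighbors in alphabetical order); mark gray on enter, black on exit:
M gray
  I gray
    K gray
      O gray
      O black
    K black
    L gray
      L→M: M is gray → back edge
First back edge: L → M.

L->M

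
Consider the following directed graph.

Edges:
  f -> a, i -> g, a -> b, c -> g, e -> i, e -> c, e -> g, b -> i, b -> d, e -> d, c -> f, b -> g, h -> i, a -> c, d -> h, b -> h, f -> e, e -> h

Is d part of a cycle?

No

d lies on a cycle iff there is a path from d back to itself.
Exploring from d, it never reaches itself; equivalently, its strongly connected component is a singleton.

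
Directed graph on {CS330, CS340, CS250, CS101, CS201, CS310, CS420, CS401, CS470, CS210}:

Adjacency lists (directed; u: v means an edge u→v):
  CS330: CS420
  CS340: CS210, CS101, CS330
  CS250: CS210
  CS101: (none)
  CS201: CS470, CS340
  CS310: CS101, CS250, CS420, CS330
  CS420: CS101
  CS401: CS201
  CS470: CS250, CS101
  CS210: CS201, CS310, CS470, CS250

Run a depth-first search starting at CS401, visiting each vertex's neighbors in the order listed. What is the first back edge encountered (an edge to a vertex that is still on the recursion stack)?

CS210→CS201

DFS from CS401 (visiting each vertex's neighbors in the order listed); mark gray on enter, black on exit:
CS401 gray
  CS201 gray
    CS470 gray
      CS250 gray
        CS210 gray
          CS210→CS201: CS201 is gray → back edge
First back edge: CS210 → CS201.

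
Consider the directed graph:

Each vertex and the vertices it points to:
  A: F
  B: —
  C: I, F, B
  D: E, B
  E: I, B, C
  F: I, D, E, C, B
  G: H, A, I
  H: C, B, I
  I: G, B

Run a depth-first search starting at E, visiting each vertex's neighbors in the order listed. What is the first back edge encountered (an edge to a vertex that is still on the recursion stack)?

C->I

DFS from E (visiting each vertex's neighbors in the order listed); mark gray on enter, black on exit:
E gray
  I gray
    G gray
      H gray
        C gray
          C→I: I is gray → back edge
First back edge: C → I.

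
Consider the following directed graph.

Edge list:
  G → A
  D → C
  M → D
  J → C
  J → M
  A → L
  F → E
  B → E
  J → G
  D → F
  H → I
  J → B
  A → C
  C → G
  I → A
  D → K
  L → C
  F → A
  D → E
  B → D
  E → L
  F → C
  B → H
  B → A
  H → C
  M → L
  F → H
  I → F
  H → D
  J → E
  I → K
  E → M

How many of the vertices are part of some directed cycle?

10

A vertex is on a directed cycle iff it belongs to a strongly connected component of size ≥ 2 (or has a self-loop).
The vertices on cycles are {A, C, D, E, F, G, H, I, L, M} — 10 in total.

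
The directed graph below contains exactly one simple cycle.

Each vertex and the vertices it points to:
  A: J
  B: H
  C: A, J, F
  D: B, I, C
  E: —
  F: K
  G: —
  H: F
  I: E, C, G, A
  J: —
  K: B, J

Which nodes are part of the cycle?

B, F, H, K

DFS with gray/black marking from B:
B gray
  H gray
    F gray
      K gray
        K→B: B is gray → back edge
Back edge closes the cycle B → H → F → K → B; its vertices are {B, F, H, K}.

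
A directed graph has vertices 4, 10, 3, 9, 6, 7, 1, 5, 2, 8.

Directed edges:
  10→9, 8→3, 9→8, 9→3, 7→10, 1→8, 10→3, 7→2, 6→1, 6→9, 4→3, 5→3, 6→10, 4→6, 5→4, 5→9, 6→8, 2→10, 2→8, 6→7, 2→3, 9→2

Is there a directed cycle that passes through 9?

Yes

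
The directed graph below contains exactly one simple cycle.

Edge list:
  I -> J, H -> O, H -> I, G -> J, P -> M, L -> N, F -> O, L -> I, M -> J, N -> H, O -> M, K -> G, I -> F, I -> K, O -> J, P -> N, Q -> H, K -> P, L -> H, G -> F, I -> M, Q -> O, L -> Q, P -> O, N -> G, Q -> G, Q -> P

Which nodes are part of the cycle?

H, I, K, N, P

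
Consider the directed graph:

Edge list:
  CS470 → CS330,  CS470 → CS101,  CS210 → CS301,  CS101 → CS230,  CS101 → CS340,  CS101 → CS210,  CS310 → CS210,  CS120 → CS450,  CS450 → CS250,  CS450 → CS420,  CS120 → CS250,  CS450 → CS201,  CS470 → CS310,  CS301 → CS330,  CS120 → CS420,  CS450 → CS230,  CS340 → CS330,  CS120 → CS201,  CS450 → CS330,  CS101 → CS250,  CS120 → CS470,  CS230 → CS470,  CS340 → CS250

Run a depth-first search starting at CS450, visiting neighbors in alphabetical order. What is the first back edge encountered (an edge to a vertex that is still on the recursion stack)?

DFS from CS450 (visiting neighbors in alphabetical order); mark gray on enter, black on exit:
CS450 gray
  CS201 gray
  CS201 black
  CS230 gray
    CS470 gray
      CS101 gray
        CS210 gray
          CS301 gray
            CS330 gray
            CS330 black
          CS301 black
        CS210 black
        CS101→CS230: CS230 is gray → back edge
First back edge: CS101 → CS230.

CS101→CS230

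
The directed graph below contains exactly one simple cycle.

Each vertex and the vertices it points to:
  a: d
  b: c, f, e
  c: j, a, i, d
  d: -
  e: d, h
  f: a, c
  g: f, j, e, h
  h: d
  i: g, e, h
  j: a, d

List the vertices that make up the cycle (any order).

c, f, g, i

DFS with gray/black marking from f:
f gray
  a gray
    d gray
    d black
  a black
  c gray
    j gray
      j→a: a black — skip
      j→d: d black — skip
    j black
    c→a: a black — skip
    i gray
      g gray
        g→f: f is gray → back edge
Back edge closes the cycle f → c → i → g → f; its vertices are {c, f, g, i}.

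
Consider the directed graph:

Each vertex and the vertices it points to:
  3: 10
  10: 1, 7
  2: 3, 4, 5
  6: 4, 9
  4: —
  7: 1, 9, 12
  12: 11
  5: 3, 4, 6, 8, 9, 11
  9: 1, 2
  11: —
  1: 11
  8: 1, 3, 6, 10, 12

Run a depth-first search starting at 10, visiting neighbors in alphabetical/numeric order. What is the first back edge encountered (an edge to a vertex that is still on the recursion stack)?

3→10

DFS from 10 (visiting neighbors in alphabetical/numeric order); mark gray on enter, black on exit:
10 gray
  1 gray
    11 gray
    11 black
  1 black
  7 gray
    7→1: 1 black — skip
    9 gray
      9→1: 1 black — skip
      2 gray
        3 gray
          3→10: 10 is gray → back edge
First back edge: 3 → 10.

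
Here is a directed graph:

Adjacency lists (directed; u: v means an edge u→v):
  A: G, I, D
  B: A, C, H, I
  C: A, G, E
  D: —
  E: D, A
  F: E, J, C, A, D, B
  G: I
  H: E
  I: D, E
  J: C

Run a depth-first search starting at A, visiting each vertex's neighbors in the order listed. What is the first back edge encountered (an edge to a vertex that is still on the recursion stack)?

DFS from A (visiting each vertex's neighbors in the order listed); mark gray on enter, black on exit:
A gray
  G gray
    I gray
      D gray
      D black
      E gray
        E→D: D black — skip
        E→A: A is gray → back edge
First back edge: E → A.

E->A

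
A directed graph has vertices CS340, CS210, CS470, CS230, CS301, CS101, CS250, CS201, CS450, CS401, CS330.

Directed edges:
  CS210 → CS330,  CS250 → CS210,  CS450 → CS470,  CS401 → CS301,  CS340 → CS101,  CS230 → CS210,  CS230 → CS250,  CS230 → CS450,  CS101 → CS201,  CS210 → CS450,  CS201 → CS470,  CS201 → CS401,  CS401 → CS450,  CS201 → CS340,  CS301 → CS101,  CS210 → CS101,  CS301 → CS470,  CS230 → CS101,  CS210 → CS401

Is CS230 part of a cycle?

CS230 lies on a cycle iff there is a path from CS230 back to itself.
Exploring from CS230, it never reaches itself; equivalently, its strongly connected component is a singleton.

No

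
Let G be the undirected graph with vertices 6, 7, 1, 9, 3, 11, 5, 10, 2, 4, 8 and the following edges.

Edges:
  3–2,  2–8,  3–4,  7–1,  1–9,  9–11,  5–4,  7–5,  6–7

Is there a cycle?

DFS, tracking each vertex's parent; an edge to a visited non-parent vertex closes a cycle.
Start from 11:
visit 11 (parent –)
  visit 9 (parent 11)
    visit 1 (parent 9)
      visit 7 (parent 1)
        visit 5 (parent 7)
          5–7: parent, skip
          visit 4 (parent 5)
            4–5: parent, skip
            visit 3 (parent 4)
              3–4: parent, skip
              visit 2 (parent 3)
                2–3: parent, skip
                visit 8 (parent 2)
                  8–2: parent, skip
        7–1: parent, skip
        visit 6 (parent 7)
          6–7: parent, skip
      1–9: parent, skip
    9–11: parent, skip
visit 10 (parent –)
No non-parent visited neighbor found — the graph is a forest.

No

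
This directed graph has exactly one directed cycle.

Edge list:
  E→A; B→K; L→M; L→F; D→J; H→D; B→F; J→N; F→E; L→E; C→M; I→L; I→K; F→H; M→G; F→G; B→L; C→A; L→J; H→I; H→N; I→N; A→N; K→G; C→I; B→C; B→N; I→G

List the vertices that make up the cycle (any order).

DFS with gray/black marking from L:
L gray
  M gray
    G gray
    G black
  M black
  F gray
    H gray
      I gray
        I→L: L is gray → back edge
Back edge closes the cycle L → F → H → I → L; its vertices are {F, H, I, L}.

F, H, I, L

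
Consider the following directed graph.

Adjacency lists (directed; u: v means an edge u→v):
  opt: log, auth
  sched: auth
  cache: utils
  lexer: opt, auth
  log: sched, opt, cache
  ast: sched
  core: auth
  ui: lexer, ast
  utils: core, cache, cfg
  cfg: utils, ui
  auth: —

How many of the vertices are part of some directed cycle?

7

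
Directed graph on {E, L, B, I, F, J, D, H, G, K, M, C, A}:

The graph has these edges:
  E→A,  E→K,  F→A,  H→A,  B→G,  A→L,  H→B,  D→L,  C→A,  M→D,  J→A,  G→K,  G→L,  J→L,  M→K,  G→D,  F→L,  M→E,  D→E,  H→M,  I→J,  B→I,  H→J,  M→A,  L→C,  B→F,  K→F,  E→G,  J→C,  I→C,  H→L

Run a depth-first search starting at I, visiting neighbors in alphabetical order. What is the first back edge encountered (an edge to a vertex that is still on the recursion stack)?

L->C

DFS from I (visiting neighbors in alphabetical order); mark gray on enter, black on exit:
I gray
  C gray
    A gray
      L gray
        L→C: C is gray → back edge
First back edge: L → C.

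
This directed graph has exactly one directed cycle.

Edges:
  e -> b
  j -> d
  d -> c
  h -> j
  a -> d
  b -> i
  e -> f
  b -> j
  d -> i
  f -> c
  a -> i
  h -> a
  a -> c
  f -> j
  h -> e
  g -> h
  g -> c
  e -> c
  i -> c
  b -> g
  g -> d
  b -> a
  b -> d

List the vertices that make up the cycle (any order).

b, e, g, h

DFS with gray/black marking from e:
e gray
  f gray
    c gray
    c black
    j gray
      d gray
        i gray
          i→c: c black — skip
        i black
        d→c: c black — skip
      d black
    j black
  f black
  e→c: c black — skip
  b gray
    b→d: d black — skip
    b→j: j black — skip
    g gray
      g→c: c black — skip
      g→d: d black — skip
      h gray
        h→j: j black — skip
        a gray
          a→i: i black — skip
          a→d: d black — skip
          a→c: c black — skip
        a black
        h→e: e is gray → back edge
Back edge closes the cycle e → b → g → h → e; its vertices are {b, e, g, h}.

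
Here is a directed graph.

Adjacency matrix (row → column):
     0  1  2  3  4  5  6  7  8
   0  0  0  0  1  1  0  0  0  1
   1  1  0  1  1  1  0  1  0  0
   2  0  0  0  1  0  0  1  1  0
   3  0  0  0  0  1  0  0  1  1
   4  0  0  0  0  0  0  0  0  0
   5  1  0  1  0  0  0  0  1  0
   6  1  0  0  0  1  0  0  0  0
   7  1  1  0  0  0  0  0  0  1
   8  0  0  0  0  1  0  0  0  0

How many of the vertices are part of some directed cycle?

A vertex is on a directed cycle iff it belongs to a strongly connected component of size ≥ 2 (or has a self-loop).
The vertices on cycles are {0, 1, 2, 3, 6, 7} — 6 in total.

6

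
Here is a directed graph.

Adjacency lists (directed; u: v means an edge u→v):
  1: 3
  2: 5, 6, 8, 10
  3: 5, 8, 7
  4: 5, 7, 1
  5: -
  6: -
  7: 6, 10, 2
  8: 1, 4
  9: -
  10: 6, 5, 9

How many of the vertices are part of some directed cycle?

A vertex is on a directed cycle iff it belongs to a strongly connected component of size ≥ 2 (or has a self-loop).
The vertices on cycles are {1, 2, 3, 4, 7, 8} — 6 in total.

6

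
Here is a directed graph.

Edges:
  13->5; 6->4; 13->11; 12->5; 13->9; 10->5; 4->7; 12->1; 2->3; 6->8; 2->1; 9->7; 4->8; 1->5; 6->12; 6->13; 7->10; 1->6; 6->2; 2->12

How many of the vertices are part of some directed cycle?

A vertex is on a directed cycle iff it belongs to a strongly connected component of size ≥ 2 (or has a self-loop).
The vertices on cycles are {1, 2, 6, 12} — 4 in total.

4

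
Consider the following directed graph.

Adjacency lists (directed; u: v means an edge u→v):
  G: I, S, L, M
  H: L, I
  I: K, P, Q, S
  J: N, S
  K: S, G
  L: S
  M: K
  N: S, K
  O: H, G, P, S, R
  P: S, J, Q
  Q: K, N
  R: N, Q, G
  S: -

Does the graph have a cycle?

DFS with white/gray/black marking, starting from Q:
Q gray
  K gray
    S gray
    S black
    G gray
      I gray
        I→K: K is gray → back edge
Back edge found, so a cycle exists: K → G → I → K.

Yes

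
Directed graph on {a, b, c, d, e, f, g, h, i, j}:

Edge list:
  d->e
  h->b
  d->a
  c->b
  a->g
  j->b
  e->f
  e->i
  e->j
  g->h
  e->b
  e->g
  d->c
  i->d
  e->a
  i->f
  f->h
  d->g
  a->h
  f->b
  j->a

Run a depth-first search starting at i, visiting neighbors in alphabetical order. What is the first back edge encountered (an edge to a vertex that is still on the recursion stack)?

DFS from i (visiting neighbors in alphabetical order); mark gray on enter, black on exit:
i gray
  d gray
    a gray
      g gray
        h gray
          b gray
          b black
        h black
      g black
      a→h: h black — skip
    a black
    c gray
      c→b: b black — skip
    c black
    e gray
      e→a: a black — skip
      e→b: b black — skip
      f gray
        f→b: b black — skip
        f→h: h black — skip
      f black
      e→g: g black — skip
      e→i: i is gray → back edge
First back edge: e → i.

e→i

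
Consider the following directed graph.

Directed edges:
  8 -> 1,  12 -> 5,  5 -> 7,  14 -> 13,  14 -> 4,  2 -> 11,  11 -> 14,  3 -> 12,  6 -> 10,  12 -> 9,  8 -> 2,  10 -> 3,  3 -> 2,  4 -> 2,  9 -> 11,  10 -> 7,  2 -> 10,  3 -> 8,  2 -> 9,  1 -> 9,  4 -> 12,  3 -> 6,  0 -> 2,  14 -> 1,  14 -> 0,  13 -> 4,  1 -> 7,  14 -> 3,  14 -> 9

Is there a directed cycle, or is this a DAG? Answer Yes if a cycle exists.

DFS with white/gray/black marking, starting from 2:
2 gray
  10 gray
    3 gray
      8 gray
        1 gray
          9 gray
            11 gray
              14 gray
                14→3: 3 is gray → back edge
Back edge found, so a cycle exists: 3 → 8 → 1 → 9 → 11 → 14 → 3.

Yes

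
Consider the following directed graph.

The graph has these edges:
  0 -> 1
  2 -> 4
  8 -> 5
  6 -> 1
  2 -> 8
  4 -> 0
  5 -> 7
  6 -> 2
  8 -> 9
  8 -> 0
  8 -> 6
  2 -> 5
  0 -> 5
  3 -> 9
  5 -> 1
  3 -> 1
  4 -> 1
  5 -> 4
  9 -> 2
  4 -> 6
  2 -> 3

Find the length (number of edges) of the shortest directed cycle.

3

For each vertex v, BFS finds the shortest path from v back to v.
The shortest such closed walk is 2 → 8 → 9 → 2, length 3.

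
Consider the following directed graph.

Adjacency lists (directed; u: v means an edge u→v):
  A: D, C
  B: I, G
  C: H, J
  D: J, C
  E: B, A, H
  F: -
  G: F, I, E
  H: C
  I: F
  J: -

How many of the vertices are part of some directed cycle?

5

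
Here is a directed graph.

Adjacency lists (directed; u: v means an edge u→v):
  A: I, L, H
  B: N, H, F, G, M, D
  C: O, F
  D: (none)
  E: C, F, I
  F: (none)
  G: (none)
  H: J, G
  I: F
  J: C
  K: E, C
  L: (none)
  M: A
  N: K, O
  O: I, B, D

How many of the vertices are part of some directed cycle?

10

A vertex is on a directed cycle iff it belongs to a strongly connected component of size ≥ 2 (or has a self-loop).
The vertices on cycles are {A, B, C, E, H, J, K, M, N, O} — 10 in total.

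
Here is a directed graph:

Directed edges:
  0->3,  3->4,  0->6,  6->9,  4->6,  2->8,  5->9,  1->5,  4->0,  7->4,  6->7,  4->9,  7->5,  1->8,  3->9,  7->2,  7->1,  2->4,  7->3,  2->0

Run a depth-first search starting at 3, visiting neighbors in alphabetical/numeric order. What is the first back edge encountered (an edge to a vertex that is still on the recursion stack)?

0→3

DFS from 3 (visiting neighbors in alphabetical/numeric order); mark gray on enter, black on exit:
3 gray
  4 gray
    0 gray
      0→3: 3 is gray → back edge
First back edge: 0 → 3.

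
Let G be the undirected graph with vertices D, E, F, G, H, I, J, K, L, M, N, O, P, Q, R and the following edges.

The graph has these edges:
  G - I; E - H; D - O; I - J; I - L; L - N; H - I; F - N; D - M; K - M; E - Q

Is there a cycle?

No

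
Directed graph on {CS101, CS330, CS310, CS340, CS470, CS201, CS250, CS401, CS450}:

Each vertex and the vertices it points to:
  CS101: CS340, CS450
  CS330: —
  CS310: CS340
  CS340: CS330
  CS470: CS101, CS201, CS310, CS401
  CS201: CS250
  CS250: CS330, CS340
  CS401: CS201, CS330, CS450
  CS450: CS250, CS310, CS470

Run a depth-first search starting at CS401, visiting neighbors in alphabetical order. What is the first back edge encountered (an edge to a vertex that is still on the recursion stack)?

CS101->CS450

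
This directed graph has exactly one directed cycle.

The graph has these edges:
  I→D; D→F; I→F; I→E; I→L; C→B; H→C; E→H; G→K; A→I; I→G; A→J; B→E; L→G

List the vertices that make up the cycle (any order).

B, C, E, H

DFS with gray/black marking from E:
E gray
  H gray
    C gray
      B gray
        B→E: E is gray → back edge
Back edge closes the cycle E → H → C → B → E; its vertices are {B, C, E, H}.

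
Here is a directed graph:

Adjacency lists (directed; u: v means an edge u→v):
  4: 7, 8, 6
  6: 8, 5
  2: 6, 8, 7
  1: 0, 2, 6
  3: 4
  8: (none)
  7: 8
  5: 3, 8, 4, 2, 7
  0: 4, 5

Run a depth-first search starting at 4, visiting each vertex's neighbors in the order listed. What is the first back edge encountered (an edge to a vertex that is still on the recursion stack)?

DFS from 4 (visiting each vertex's neighbors in the order listed); mark gray on enter, black on exit:
4 gray
  7 gray
    8 gray
    8 black
  7 black
  4→8: 8 black — skip
  6 gray
    6→8: 8 black — skip
    5 gray
      3 gray
        3→4: 4 is gray → back edge
First back edge: 3 → 4.

3→4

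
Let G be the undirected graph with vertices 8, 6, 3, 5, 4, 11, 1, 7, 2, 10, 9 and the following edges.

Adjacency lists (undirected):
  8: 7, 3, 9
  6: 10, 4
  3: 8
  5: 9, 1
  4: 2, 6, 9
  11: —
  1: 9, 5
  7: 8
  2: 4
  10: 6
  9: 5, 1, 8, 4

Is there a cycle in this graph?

Yes

DFS, tracking each vertex's parent; an edge to a visited non-parent vertex closes a cycle.
Start from 9:
visit 9 (parent –)
  visit 5 (parent 9)
    5–9: parent, skip
    visit 1 (parent 5)
      1–9: 9 visited and ≠ parent → cycle
Cycle: 9 – 5 – 1 – 9.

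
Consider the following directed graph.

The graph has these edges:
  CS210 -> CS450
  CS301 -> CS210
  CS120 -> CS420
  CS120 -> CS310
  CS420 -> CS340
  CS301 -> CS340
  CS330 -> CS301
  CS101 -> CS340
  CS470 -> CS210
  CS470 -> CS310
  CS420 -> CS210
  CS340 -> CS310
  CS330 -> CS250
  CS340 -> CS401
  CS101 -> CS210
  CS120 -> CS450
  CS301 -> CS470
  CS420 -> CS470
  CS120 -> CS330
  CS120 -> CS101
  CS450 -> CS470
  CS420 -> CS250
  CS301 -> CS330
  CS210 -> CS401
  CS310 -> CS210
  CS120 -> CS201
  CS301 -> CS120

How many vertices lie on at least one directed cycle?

A vertex is on a directed cycle iff it belongs to a strongly connected component of size ≥ 2 (or has a self-loop).
The vertices on cycles are {CS120, CS210, CS301, CS310, CS330, CS450, CS470} — 7 in total.

7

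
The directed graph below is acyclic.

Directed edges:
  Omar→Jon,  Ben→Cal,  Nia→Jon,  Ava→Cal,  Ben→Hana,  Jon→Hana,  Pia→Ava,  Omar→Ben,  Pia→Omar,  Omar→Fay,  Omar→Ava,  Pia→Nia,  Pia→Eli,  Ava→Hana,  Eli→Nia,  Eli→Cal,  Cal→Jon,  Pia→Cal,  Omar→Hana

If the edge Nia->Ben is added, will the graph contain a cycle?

No

Adding Nia→Ben creates a cycle iff Ben can already reach Nia.
Explore from Ben: no path reaches Nia. The graph stays acyclic.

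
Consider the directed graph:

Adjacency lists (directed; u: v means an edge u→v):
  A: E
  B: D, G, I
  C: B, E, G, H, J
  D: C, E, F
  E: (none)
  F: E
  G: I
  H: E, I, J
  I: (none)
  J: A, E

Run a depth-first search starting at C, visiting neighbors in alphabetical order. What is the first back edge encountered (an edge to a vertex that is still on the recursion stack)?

DFS from C (visiting neighbors in alphabetical order); mark gray on enter, black on exit:
C gray
  B gray
    D gray
      D→C: C is gray → back edge
First back edge: D → C.

D→C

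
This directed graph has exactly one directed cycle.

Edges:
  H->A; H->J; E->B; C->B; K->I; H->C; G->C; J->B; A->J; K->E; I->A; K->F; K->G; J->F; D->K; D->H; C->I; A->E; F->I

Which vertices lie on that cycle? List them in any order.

A, F, I, J

DFS with gray/black marking from A:
A gray
  E gray
    B gray
    B black
  E black
  J gray
    J→B: B black — skip
    F gray
      I gray
        I→A: A is gray → back edge
Back edge closes the cycle A → J → F → I → A; its vertices are {A, F, I, J}.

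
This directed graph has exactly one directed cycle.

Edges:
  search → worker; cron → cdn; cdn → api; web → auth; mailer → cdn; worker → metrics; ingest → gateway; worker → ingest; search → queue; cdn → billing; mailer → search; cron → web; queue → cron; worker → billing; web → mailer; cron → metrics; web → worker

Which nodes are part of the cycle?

web, cron, queue, mailer, search

DFS with gray/black marking from queue:
queue gray
  cron gray
    cdn gray
      billing gray
      billing black
      api gray
      api black
    cdn black
    web gray
      auth gray
      auth black
      mailer gray
        search gray
          worker gray
            worker→billing: billing black — skip
            metrics gray
            metrics black
            ingest gray
              gateway gray
              gateway black
            ingest black
          worker black
          search→queue: queue is gray → back edge
Back edge closes the cycle queue → cron → web → mailer → search → queue; its vertices are {web, cron, queue, mailer, search}.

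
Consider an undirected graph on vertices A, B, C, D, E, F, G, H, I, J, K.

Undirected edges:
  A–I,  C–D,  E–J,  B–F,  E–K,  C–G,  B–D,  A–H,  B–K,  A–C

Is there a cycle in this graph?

DFS, tracking each vertex's parent; an edge to a visited non-parent vertex closes a cycle.
Start from I:
visit I (parent –)
  visit A (parent I)
    A–I: parent, skip
    visit C (parent A)
      C–A: parent, skip
      visit G (parent C)
        G–C: parent, skip
      visit D (parent C)
        D–C: parent, skip
        visit B (parent D)
          visit F (parent B)
            F–B: parent, skip
          B–D: parent, skip
          visit K (parent B)
            K–B: parent, skip
            visit E (parent K)
              E–K: parent, skip
              visit J (parent E)
                J–E: parent, skip
    visit H (parent A)
      H–A: parent, skip
No non-parent visited neighbor found — the graph is a forest.

No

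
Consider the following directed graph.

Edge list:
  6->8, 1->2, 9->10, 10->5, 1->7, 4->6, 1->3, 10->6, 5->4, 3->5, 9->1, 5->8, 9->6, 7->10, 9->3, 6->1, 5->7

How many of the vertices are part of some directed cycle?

A vertex is on a directed cycle iff it belongs to a strongly connected component of size ≥ 2 (or has a self-loop).
The vertices on cycles are {1, 3, 4, 5, 6, 7, 10} — 7 in total.

7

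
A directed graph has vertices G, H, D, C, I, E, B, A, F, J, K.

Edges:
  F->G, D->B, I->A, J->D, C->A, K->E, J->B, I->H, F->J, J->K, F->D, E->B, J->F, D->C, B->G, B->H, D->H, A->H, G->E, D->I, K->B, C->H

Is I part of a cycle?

I lies on a cycle iff there is a path from I back to itself.
Exploring from I, it never reaches itself; equivalently, its strongly connected component is a singleton.

No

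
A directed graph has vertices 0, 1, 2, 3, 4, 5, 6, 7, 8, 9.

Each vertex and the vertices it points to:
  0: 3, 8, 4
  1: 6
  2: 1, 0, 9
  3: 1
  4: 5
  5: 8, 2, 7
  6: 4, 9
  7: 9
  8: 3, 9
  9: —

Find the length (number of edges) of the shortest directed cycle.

4

For each vertex v, BFS finds the shortest path from v back to v.
The shortest such closed walk is 2 → 0 → 4 → 5 → 2, length 4.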